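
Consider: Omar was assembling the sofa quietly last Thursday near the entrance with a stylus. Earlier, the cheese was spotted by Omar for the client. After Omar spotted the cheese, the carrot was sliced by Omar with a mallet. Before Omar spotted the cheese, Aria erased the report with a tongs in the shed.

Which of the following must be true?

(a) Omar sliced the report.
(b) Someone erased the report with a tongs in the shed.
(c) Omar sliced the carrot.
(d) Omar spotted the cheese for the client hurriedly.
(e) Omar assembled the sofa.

(b), (c)

(a) Not entailed — Omar sliced the carrot, not the report; the report belongs to the erasing event.
(b) Entailed — this follows by dropping conjuncts from the erasing event's description.
(c) Entailed — every conjunct here is already in the original slicing event.
(d) Not entailed — 'hurriedly' adds information not in the original event.
(e) Not entailed — 'was assembling' is progressive on an accomplishment; it does not entail the completed 'assembled'.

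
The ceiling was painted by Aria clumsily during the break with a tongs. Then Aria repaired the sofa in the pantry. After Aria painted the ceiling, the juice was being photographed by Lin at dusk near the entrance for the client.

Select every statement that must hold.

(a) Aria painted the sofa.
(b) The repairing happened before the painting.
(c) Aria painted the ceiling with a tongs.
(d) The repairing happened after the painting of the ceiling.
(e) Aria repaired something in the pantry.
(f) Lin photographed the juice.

(a) Not entailed — Aria painted the ceiling, not the sofa; the sofa belongs to the repairing event.
(b) Not entailed — the narrative places the painting before the repairing, not after.
(c) Entailed — this follows by dropping conjuncts from the painting event's description.
(d) Entailed — the narrative places the painting before the repairing.
(e) Entailed — the original entails any weakening of itself; this just generalizes the patient.
(f) Not entailed — 'was photographing' is progressive on an accomplishment; it does not entail the completed 'photographed'.

(c), (d), (e)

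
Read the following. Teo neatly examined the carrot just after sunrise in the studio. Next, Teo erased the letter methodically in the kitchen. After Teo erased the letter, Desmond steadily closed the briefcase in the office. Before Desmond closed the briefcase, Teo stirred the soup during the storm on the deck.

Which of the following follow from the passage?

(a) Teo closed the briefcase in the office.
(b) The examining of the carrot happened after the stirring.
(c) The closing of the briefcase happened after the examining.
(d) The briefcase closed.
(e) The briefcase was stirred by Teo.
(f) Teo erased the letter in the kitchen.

(c), (d), (f)

(a) Not entailed — the passage has Desmond closing the briefcase, not Teo.
(b) Not entailed — the narrative doesn't order the stirring relative to the examining.
(c) Entailed — the narrative places the examining before the closing.
(d) Entailed — 'Desmond closed the briefcase' is causative; it entails the inchoative 'the briefcase closed'.
(e) Not entailed — Teo stirred the soup, not the briefcase; the briefcase belongs to the closing event.
(f) Entailed — every conjunct here is already in the original erasing event.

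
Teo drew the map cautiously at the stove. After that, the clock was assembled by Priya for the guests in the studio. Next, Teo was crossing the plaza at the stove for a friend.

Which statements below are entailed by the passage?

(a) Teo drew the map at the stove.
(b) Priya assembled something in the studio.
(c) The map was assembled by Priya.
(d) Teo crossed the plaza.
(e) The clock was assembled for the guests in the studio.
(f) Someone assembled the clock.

(a), (b), (e), (f)

(a) Entailed — the original entails any weakening of itself; this just drops 'cautiously'.
(b) Entailed — the original entails any weakening of itself; this just drops 'for the guests' and generalizes the patient.
(c) Not entailed — Priya assembled the clock, not the map; the map belongs to the drawing event.
(d) Not entailed — 'was crossing' is progressive on an accomplishment; it does not entail the completed 'crossed'.
(e) Entailed — every conjunct here is already in the original assembling event.
(f) Entailed — the original entails any weakening of itself; this just drops 'in the studio', 'for the guests' and generalizes the agent.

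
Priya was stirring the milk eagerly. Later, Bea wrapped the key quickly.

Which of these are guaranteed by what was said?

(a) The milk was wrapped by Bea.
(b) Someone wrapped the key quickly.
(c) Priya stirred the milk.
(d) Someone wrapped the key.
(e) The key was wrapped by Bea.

(a) Not entailed — Bea wrapped the key, not the milk; the milk belongs to the stirring event.
(b) Entailed — the original entails any weakening of itself; this just generalizes the agent.
(c) Entailed — 'stir' is an activity; 'was stirring' entails that some stirring happened, so 'stirred' holds.
(d) Entailed — this follows by dropping conjuncts from the wrapping event's description.
(e) Entailed — every conjunct here is already in the original wrapping event.

(b), (c), (d), (e)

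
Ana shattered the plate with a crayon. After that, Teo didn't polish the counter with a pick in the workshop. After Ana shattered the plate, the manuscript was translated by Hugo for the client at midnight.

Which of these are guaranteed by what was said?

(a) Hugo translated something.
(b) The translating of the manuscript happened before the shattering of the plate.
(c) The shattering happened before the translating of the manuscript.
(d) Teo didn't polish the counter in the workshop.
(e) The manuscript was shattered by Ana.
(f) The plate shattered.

(a) Entailed — dropping 'for the client', 'at midnight' and generalizing the patient leaves a sub-description the original still satisfies.
(b) Not entailed — the narrative places the shattering before the translating, not after.
(c) Entailed — the narrative places the shattering before the translating.
(d) Not entailed — dropping 'with a pick' under negation is not valid — the original leaves open that Teo polished the counter some other way.
(e) Not entailed — Ana shattered the plate, not the manuscript; the manuscript belongs to the translating event.
(f) Entailed — 'Ana shattered the plate' is causative; it entails the inchoative 'the plate shattered'.

(a), (c), (f)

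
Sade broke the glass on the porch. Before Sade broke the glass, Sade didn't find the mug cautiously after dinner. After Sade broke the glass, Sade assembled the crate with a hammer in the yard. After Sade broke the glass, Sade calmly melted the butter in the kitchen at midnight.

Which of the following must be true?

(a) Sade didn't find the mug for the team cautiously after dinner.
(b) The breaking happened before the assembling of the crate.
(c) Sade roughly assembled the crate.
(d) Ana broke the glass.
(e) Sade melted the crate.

(a) Entailed — under negation, adding a further restriction is entailed: if no such finding event occurred, none occurred for the team either.
(b) Entailed — the narrative places the breaking before the assembling.
(c) Not entailed — 'roughly' adds information not in the original event.
(d) Not entailed — the passage has Sade breaking the glass, not Ana.
(e) Not entailed — Sade melted the butter, not the crate; the crate belongs to the assembling event.

(a), (b)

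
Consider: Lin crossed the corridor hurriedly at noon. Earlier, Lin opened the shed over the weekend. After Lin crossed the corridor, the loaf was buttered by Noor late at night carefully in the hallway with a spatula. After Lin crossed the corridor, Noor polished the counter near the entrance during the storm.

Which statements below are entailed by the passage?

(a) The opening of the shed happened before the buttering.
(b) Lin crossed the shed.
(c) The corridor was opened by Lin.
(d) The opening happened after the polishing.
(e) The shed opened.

(a) Entailed — the narrative places the opening before the buttering.
(b) Not entailed — Lin crossed the corridor, not the shed; the shed belongs to the opening event.
(c) Not entailed — Lin opened the shed, not the corridor; the corridor belongs to the crossing event.
(d) Not entailed — the narrative places the opening before the polishing, not after.
(e) Entailed — 'Lin opened the shed' is causative; it entails the inchoative 'the shed opened'.

(a), (e)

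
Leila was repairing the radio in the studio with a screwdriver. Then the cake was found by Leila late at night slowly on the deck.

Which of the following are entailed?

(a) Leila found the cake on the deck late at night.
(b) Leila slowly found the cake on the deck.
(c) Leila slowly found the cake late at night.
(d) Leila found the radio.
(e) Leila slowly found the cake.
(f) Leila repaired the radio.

(a), (b), (c), (e)

(a) Entailed — this follows by dropping conjuncts from the finding event's description.
(b) Entailed — dropping 'late at night' leaves a sub-description the original still satisfies.
(c) Entailed — every conjunct here is already in the original finding event.
(d) Not entailed — Leila found the cake, not the radio; the radio belongs to the repairing event.
(e) Entailed — this follows by dropping conjuncts from the finding event's description.
(f) Not entailed — 'was repairing' is progressive on an accomplishment; it does not entail the completed 'repaired'.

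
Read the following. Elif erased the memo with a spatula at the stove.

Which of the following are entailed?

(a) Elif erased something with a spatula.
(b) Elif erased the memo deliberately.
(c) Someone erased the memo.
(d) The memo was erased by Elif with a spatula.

(a) Entailed — every conjunct here is already in the original erasing event.
(b) Not entailed — 'deliberately' adds information not in the original event.
(c) Entailed — this follows by dropping conjuncts from the erasing event's description.
(d) Entailed — dropping 'at the stove' leaves a sub-description the original still satisfies.

(a), (c), (d)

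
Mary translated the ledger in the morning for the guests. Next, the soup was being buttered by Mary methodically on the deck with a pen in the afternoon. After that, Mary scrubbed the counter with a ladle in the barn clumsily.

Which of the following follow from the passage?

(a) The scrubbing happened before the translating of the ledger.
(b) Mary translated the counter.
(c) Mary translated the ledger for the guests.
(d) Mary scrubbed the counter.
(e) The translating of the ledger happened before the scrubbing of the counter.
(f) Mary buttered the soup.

(a) Not entailed — the narrative places the translating before the scrubbing, not after.
(b) Not entailed — Mary translated the ledger, not the counter; the counter belongs to the scrubbing event.
(c) Entailed — the original entails any weakening of itself; this just drops 'in the morning'.
(d) Entailed — every conjunct here is already in the original scrubbing event.
(e) Entailed — the narrative places the translating before the scrubbing.
(f) Not entailed — 'was buttering' is progressive on an accomplishment; it does not entail the completed 'buttered'.

(c), (d), (e)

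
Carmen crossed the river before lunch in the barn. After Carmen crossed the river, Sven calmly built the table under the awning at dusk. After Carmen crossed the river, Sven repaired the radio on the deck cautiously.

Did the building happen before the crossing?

no

The narrative orders the crossing before the building.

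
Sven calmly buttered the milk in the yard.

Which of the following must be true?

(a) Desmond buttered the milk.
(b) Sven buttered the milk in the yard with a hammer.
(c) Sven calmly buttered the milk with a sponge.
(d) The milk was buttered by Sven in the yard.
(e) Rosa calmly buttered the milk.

(d)

(a) Not entailed — the passage has Sven buttering the milk, not Desmond.
(b) Not entailed — 'with a hammer' adds information not in the original event.
(c) Not entailed — 'with a sponge' adds information not in the original event.
(d) Entailed — this follows by dropping conjuncts from the buttering event's description.
(e) Not entailed — the passage has Sven buttering the milk, not Rosa.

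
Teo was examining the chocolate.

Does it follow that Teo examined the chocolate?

yes

'examine' is atelic; if Teo was examining the chocolate, then Teo examined the chocolate (for some time).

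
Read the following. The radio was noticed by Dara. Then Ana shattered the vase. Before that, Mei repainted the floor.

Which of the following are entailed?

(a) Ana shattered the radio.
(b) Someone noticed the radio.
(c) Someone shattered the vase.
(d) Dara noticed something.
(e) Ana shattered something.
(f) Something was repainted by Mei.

(b), (c), (d), (e), (f)

(a) Not entailed — Ana shattered the vase, not the radio; the radio belongs to the noticing event.
(b) Entailed — every conjunct here is already in the original noticing event.
(c) Entailed — generalizing the agent leaves a sub-description the original still satisfies.
(d) Entailed — generalizing the patient leaves a sub-description the original still satisfies.
(e) Entailed — generalizing the patient leaves a sub-description the original still satisfies.
(f) Entailed — generalizing the patient leaves a sub-description the original still satisfies.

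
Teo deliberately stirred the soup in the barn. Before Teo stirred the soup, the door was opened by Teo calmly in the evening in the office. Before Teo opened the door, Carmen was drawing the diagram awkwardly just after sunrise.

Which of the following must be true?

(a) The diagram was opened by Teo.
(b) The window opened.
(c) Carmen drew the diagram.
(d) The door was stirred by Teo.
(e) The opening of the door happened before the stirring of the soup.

(e)

(a) Not entailed — Teo opened the door, not the diagram; the diagram belongs to the drawing event.
(b) Not entailed — the door is what opened, not the window.
(c) Not entailed — 'was drawing' is progressive on an accomplishment; it does not entail the completed 'drew'.
(d) Not entailed — Teo stirred the soup, not the door; the door belongs to the opening event.
(e) Entailed — the narrative places the opening before the stirring.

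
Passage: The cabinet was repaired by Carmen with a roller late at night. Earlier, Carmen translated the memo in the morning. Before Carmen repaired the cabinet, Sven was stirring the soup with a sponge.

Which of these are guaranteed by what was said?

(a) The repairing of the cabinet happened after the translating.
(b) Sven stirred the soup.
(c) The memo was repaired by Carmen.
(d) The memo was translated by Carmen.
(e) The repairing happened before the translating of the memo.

(a), (b), (d)

(a) Entailed — the narrative places the translating before the repairing.
(b) Entailed — 'stir' is an activity; 'was stirring' entails that some stirring happened, so 'stirred' holds.
(c) Not entailed — Carmen repaired the cabinet, not the memo; the memo belongs to the translating event.
(d) Entailed — this follows by dropping conjuncts from the translating event's description.
(e) Not entailed — the narrative places the translating before the repairing, not after.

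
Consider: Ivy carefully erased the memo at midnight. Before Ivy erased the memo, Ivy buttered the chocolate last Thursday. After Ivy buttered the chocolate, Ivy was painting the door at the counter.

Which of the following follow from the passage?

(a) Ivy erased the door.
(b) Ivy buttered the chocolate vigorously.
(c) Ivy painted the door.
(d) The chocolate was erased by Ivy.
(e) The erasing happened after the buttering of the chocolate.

(e)

(a) Not entailed — Ivy erased the memo, not the door; the door belongs to the painting event.
(b) Not entailed — 'vigorously' adds information not in the original event.
(c) Not entailed — 'was painting' is progressive on an accomplishment; it does not entail the completed 'painted'.
(d) Not entailed — Ivy erased the memo, not the chocolate; the chocolate belongs to the buttering event.
(e) Entailed — the narrative places the buttering before the erasing.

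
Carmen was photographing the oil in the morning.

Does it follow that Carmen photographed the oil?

no

'was photographing' is progressive; for an accomplishment like 'photograph the oil', it doesn't entail completion.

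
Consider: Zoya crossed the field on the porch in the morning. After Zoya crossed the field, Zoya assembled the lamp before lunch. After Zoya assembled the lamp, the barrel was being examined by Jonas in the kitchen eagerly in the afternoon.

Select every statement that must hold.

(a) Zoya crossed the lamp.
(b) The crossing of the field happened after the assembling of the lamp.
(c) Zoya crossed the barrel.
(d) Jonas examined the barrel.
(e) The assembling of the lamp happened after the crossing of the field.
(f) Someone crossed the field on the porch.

(d), (e), (f)

(a) Not entailed — Zoya crossed the field, not the lamp; the lamp belongs to the assembling event.
(b) Not entailed — the narrative places the crossing before the assembling, not after.
(c) Not entailed — Zoya crossed the field, not the barrel; the barrel belongs to the examining event.
(d) Entailed — 'examine' is an activity; 'was examining' entails that some examining happened, so 'examined' holds.
(e) Entailed — the narrative places the crossing before the assembling.
(f) Entailed — the original entails any weakening of itself; this just drops 'in the morning' and generalizes the agent.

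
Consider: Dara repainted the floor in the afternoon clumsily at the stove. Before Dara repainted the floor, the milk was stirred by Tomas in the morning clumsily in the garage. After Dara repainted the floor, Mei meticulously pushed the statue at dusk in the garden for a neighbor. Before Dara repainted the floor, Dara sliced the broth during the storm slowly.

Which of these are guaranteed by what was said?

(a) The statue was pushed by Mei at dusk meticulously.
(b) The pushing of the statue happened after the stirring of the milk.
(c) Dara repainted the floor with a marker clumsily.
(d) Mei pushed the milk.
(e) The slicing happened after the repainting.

(a), (b)

(a) Entailed — dropping 'in the garden', 'for a neighbor' leaves a sub-description the original still satisfies.
(b) Entailed — the narrative places the stirring before the pushing.
(c) Not entailed — 'with a marker' adds information not in the original event.
(d) Not entailed — Mei pushed the statue, not the milk; the milk belongs to the stirring event.
(e) Not entailed — the narrative places the slicing before the repainting, not after.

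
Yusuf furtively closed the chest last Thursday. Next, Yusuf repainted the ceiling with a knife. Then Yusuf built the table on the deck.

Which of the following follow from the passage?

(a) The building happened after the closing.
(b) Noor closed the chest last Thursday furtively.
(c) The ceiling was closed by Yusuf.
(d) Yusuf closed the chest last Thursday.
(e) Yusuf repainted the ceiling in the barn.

(a) Entailed — the narrative places the closing before the building.
(b) Not entailed — the passage has Yusuf closing the chest, not Noor.
(c) Not entailed — Yusuf closed the chest, not the ceiling; the ceiling belongs to the repainting event.
(d) Entailed — this follows by dropping conjuncts from the closing event's description.
(e) Not entailed — 'in the barn' adds information not in the original event.

(a), (d)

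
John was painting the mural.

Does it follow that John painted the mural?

no

'was painting' is progressive; for an accomplishment like 'paint the mural', it doesn't entail completion.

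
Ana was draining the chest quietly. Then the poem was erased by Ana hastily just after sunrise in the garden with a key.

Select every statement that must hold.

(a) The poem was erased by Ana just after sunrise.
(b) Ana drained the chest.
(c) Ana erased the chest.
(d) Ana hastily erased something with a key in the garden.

(a) Entailed — every conjunct here is already in the original erasing event.
(b) Not entailed — 'was draining' is progressive on an accomplishment; it does not entail the completed 'drained'.
(c) Not entailed — Ana erased the poem, not the chest; the chest belongs to the draining event.
(d) Entailed — the original entails any weakening of itself; this just drops 'just after sunrise' and generalizes the patient.

(a), (d)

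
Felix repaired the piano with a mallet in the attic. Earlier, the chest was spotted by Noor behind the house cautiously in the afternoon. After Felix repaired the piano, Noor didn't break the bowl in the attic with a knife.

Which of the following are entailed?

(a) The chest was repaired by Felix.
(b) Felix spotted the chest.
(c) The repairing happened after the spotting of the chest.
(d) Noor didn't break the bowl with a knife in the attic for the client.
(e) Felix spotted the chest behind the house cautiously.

(a) Not entailed — Felix repaired the piano, not the chest; the chest belongs to the spotting event.
(b) Not entailed — the passage has Noor spotting the chest, not Felix.
(c) Entailed — the narrative places the spotting before the repairing.
(d) Entailed — under negation, adding a further restriction is entailed: if no such breaking event occurred, none occurred for the client either.
(e) Not entailed — the passage has Noor spotting the chest, not Felix.

(c), (d)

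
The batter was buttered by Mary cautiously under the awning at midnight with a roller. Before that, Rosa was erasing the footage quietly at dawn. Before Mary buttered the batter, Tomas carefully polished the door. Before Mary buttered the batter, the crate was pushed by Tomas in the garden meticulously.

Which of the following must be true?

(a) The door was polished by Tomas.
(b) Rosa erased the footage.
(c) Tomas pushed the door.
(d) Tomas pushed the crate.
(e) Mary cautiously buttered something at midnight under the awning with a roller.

(a) Entailed — every conjunct here is already in the original polishing event.
(b) Not entailed — 'was erasing' is progressive on an accomplishment; it does not entail the completed 'erased'.
(c) Not entailed — Tomas pushed the crate, not the door; the door belongs to the polishing event.
(d) Entailed — every conjunct here is already in the original pushing event.
(e) Entailed — generalizing the patient leaves a sub-description the original still satisfies.

(a), (d), (e)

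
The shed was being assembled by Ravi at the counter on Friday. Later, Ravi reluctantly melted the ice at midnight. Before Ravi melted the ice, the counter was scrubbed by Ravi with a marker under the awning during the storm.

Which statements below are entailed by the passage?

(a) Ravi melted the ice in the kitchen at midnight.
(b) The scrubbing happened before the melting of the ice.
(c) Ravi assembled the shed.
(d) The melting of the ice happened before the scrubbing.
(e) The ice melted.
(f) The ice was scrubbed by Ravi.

(b), (e)

(a) Not entailed — 'in the kitchen' adds information not in the original event.
(b) Entailed — the narrative places the scrubbing before the melting.
(c) Not entailed — 'was assembling' is progressive on an accomplishment; it does not entail the completed 'assembled'.
(d) Not entailed — the narrative places the scrubbing before the melting, not after.
(e) Entailed — 'Ravi melted the ice' is causative; it entails the inchoative 'the ice melted'.
(f) Not entailed — Ravi scrubbed the counter, not the ice; the ice belongs to the melting event.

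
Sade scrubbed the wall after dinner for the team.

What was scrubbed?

the wall

'the wall' marks the patient of the scrubbing event.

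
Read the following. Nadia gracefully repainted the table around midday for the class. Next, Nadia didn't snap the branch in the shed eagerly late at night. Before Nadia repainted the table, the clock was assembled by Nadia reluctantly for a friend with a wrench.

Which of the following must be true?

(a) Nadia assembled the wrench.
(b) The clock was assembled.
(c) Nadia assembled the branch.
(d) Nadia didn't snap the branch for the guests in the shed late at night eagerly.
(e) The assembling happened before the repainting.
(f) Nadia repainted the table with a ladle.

(a) Not entailed — the wrench is the instrument, not what was assembled.
(b) Entailed — the original entails any weakening of itself; this just drops 'for a friend', 'reluctantly', 'with a wrench' and generalizes the agent.
(c) Not entailed — Nadia assembled the clock, not the branch; the branch belongs to the snapping event.
(d) Entailed — under negation, adding a further restriction is entailed: if no such snapping event occurred, none occurred for the guests either.
(e) Entailed — the narrative places the assembling before the repainting.
(f) Not entailed — 'with a ladle' adds information not in the original event.

(b), (d), (e)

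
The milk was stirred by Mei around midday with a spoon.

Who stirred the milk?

'Mei' marks the agent of the stirring event.

Mei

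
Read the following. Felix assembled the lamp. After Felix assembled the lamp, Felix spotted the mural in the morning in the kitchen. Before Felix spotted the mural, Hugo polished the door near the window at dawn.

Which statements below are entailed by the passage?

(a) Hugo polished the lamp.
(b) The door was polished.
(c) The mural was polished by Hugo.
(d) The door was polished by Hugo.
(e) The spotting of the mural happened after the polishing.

(b), (d), (e)

(a) Not entailed — Hugo polished the door, not the lamp; the lamp belongs to the assembling event.
(b) Entailed — dropping 'at dawn', 'near the window' and generalizing the agent leaves a sub-description the original still satisfies.
(c) Not entailed — Hugo polished the door, not the mural; the mural belongs to the spotting event.
(d) Entailed — dropping 'at dawn', 'near the window' leaves a sub-description the original still satisfies.
(e) Entailed — the narrative places the polishing before the spotting.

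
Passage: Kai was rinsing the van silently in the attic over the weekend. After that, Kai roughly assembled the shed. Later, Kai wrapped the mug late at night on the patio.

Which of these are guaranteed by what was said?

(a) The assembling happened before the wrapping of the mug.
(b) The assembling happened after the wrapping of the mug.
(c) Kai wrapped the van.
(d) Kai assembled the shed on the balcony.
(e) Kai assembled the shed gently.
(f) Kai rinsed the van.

(a), (f)

(a) Entailed — the narrative places the assembling before the wrapping.
(b) Not entailed — the narrative places the assembling before the wrapping, not after.
(c) Not entailed — Kai wrapped the mug, not the van; the van belongs to the rinsing event.
(d) Not entailed — 'on the balcony' adds information not in the original event.
(e) Not entailed — 'gently' adds a manner not in (and inconsistent with) the original.
(f) Entailed — 'rinse' is an activity; 'was rinsing' entails that some rinsing happened, so 'rinsed' holds.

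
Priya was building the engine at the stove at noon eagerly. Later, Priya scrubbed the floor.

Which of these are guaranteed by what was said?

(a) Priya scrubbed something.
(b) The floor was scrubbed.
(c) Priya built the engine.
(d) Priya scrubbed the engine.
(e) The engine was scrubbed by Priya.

(a), (b)

(a) Entailed — every conjunct here is already in the original scrubbing event.
(b) Entailed — every conjunct here is already in the original scrubbing event.
(c) Not entailed — 'was building' is progressive on an accomplishment; it does not entail the completed 'built'.
(d) Not entailed — Priya scrubbed the floor, not the engine; the engine belongs to the building event.
(e) Not entailed — Priya scrubbed the floor, not the engine; the engine belongs to the building event.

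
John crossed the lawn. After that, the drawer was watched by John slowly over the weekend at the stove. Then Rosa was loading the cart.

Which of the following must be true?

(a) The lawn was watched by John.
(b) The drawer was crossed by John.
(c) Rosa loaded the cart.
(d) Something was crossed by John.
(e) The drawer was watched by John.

(a) Not entailed — John watched the drawer, not the lawn; the lawn belongs to the crossing event.
(b) Not entailed — John crossed the lawn, not the drawer; the drawer belongs to the watching event.
(c) Not entailed — 'was loading' is progressive on an accomplishment; it does not entail the completed 'loaded'.
(d) Entailed — this follows by dropping conjuncts from the crossing event's description.
(e) Entailed — the original entails any weakening of itself; this just drops 'slowly', 'at the stove', 'over the weekend'.

(d), (e)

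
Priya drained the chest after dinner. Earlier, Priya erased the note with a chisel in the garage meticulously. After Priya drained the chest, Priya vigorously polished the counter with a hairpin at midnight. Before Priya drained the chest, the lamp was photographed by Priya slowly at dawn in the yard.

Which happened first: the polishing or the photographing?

the photographing

The connectives place the photographing before the polishing.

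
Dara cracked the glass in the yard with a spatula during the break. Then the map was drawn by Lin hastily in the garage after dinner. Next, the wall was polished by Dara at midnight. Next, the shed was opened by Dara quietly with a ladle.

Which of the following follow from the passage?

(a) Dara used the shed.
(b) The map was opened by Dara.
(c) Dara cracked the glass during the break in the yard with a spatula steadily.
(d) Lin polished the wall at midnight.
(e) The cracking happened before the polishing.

(a) Not entailed — the shed is the patient, not an instrument — Dara used a ladle.
(b) Not entailed — Dara opened the shed, not the map; the map belongs to the drawing event.
(c) Not entailed — 'steadily' adds information not in the original event.
(d) Not entailed — the passage has Dara polishing the wall, not Lin.
(e) Entailed — the narrative places the cracking before the polishing.

(e)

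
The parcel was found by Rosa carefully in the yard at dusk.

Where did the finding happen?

in the yard

'in the yard' marks the location of the finding event.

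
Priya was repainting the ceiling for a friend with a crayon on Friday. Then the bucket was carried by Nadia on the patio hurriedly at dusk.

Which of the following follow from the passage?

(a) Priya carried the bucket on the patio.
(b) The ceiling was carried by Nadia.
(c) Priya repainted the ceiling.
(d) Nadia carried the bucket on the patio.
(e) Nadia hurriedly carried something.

(a) Not entailed — the passage has Nadia carrying the bucket, not Priya.
(b) Not entailed — Nadia carried the bucket, not the ceiling; the ceiling belongs to the repainting event.
(c) Not entailed — 'was repainting' is progressive on an accomplishment; it does not entail the completed 'repainted'.
(d) Entailed — dropping 'at dusk', 'hurriedly' leaves a sub-description the original still satisfies.
(e) Entailed — every conjunct here is already in the original carrying event.

(d), (e)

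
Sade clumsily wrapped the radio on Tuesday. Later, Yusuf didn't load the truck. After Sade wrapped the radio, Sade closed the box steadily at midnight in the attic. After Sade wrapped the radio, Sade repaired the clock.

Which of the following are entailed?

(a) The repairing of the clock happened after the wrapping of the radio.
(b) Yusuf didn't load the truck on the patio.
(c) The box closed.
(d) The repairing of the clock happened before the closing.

(a), (b), (c)

(a) Entailed — the narrative places the wrapping before the repairing.
(b) Entailed — under negation, adding a further restriction is entailed: if no such loading event occurred, none occurred on the patio either.
(c) Entailed — 'Sade closed the box' is causative; it entails the inchoative 'the box closed'.
(d) Not entailed — the narrative doesn't order the repairing relative to the closing.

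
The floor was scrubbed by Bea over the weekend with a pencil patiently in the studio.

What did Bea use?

a pencil

'with a pencil' marks the instrument of the scrubbing event.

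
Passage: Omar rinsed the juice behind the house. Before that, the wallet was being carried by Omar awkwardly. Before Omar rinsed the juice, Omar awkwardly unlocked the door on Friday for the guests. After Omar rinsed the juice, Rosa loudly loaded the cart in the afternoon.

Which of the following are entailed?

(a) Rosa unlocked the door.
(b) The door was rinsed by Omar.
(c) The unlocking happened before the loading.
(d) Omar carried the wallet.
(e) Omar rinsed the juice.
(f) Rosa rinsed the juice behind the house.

(c), (d), (e)

(a) Not entailed — the passage has Omar unlocking the door, not Rosa.
(b) Not entailed — Omar rinsed the juice, not the door; the door belongs to the unlocking event.
(c) Entailed — the narrative places the unlocking before the loading.
(d) Entailed — 'carry' is an activity; 'was carrying' entails that some carrying happened, so 'carried' holds.
(e) Entailed — dropping 'behind the house' leaves a sub-description the original still satisfies.
(f) Not entailed — the passage has Omar rinsing the juice, not Rosa.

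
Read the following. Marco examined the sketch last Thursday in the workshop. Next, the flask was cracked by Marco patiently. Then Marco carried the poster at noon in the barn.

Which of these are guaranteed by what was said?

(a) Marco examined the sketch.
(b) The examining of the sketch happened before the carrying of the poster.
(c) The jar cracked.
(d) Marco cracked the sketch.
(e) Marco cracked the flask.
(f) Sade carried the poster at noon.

(a), (b), (e)

(a) Entailed — every conjunct here is already in the original examining event.
(b) Entailed — the narrative places the examining before the carrying.
(c) Not entailed — the flask is what cracked, not the jar.
(d) Not entailed — Marco cracked the flask, not the sketch; the sketch belongs to the examining event.
(e) Entailed — the original entails any weakening of itself; this just drops 'patiently'.
(f) Not entailed — the passage has Marco carrying the poster, not Sade.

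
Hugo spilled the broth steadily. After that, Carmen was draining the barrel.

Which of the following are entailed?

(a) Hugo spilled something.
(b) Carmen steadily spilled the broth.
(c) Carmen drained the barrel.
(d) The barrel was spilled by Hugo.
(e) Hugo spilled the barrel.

(a)

(a) Entailed — the original entails any weakening of itself; this just drops 'steadily' and generalizes the patient.
(b) Not entailed — the passage has Hugo spilling the broth, not Carmen.
(c) Not entailed — 'was draining' is progressive on an accomplishment; it does not entail the completed 'drained'.
(d) Not entailed — Hugo spilled the broth, not the barrel; the barrel belongs to the draining event.
(e) Not entailed — Hugo spilled the broth, not the barrel; the barrel belongs to the draining event.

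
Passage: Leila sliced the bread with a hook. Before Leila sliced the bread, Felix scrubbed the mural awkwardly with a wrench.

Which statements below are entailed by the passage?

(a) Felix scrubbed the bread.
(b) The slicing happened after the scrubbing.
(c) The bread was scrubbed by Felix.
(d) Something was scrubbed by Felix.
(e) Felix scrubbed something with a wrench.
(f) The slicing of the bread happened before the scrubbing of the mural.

(a) Not entailed — Felix scrubbed the mural, not the bread; the bread belongs to the slicing event.
(b) Entailed — the narrative places the scrubbing before the slicing.
(c) Not entailed — Felix scrubbed the mural, not the bread; the bread belongs to the slicing event.
(d) Entailed — the original entails any weakening of itself; this just drops 'with a wrench', 'awkwardly' and generalizes the patient.
(e) Entailed — every conjunct here is already in the original scrubbing event.
(f) Not entailed — the narrative places the scrubbing before the slicing, not after.

(b), (d), (e)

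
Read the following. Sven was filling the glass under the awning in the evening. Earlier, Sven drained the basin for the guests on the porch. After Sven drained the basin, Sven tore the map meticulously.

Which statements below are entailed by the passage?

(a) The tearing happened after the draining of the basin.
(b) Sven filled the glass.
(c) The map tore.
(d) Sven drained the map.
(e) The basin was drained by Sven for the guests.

(a) Entailed — the narrative places the draining before the tearing.
(b) Not entailed — 'was filling' is progressive on an accomplishment; it does not entail the completed 'filled'.
(c) Entailed — 'Sven tore the map' is causative; it entails the inchoative 'the map tore'.
(d) Not entailed — Sven drained the basin, not the map; the map belongs to the tearing event.
(e) Entailed — dropping 'on the porch' leaves a sub-description the original still satisfies.

(a), (c), (e)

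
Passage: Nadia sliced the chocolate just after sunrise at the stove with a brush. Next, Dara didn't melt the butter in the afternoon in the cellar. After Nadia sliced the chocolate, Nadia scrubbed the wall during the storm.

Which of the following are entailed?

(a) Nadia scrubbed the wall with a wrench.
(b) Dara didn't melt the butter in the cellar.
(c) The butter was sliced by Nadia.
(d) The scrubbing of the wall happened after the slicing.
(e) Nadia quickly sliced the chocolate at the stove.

(a) Not entailed — 'with a wrench' adds information not in the original event.
(b) Not entailed — dropping 'in the afternoon' under negation is not valid — the original leaves open that Dara melted the butter some other way.
(c) Not entailed — Nadia sliced the chocolate, not the butter; the butter belongs to the melting event.
(d) Entailed — the narrative places the slicing before the scrubbing.
(e) Not entailed — 'quickly' adds information not in the original event.

(d)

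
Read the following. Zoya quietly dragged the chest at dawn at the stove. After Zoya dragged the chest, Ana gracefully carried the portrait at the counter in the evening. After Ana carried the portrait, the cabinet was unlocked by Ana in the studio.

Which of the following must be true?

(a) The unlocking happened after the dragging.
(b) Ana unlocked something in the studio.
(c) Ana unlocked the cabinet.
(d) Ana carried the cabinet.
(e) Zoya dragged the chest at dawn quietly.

(a), (b), (c), (e)

(a) Entailed — the narrative places the dragging before the unlocking.
(b) Entailed — the original entails any weakening of itself; this just generalizes the patient.
(c) Entailed — this follows by dropping conjuncts from the unlocking event's description.
(d) Not entailed — Ana carried the portrait, not the cabinet; the cabinet belongs to the unlocking event.
(e) Entailed — dropping 'at the stove' leaves a sub-description the original still satisfies.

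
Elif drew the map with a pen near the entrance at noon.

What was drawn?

the map

'the map' marks the patient of the drawing event.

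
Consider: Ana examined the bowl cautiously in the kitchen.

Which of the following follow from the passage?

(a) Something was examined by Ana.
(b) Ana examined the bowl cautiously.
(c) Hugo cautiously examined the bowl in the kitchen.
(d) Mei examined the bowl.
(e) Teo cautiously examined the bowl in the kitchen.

(a), (b)

(a) Entailed — dropping 'cautiously', 'in the kitchen' and generalizing the patient leaves a sub-description the original still satisfies.
(b) Entailed — every conjunct here is already in the original examining event.
(c) Not entailed — the passage has Ana examining the bowl, not Hugo.
(d) Not entailed — the passage has Ana examining the bowl, not Mei.
(e) Not entailed — the passage has Ana examining the bowl, not Teo.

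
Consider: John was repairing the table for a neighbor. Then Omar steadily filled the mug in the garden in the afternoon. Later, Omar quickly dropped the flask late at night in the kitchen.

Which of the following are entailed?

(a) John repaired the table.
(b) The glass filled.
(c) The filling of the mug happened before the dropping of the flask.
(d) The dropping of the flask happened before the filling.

(a) Not entailed — 'was repairing' is progressive on an accomplishment; it does not entail the completed 'repaired'.
(b) Not entailed — the mug is what filled, not the glass.
(c) Entailed — the narrative places the filling before the dropping.
(d) Not entailed — the narrative places the filling before the dropping, not after.

(c)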